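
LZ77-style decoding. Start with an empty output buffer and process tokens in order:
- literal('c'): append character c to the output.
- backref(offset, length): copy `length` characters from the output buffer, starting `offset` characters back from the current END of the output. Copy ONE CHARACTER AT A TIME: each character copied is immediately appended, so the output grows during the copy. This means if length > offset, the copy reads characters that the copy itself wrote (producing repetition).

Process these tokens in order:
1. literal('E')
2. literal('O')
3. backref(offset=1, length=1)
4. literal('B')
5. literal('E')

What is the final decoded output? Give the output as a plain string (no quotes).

Answer: EOOBE

Derivation:
Token 1: literal('E'). Output: "E"
Token 2: literal('O'). Output: "EO"
Token 3: backref(off=1, len=1). Copied 'O' from pos 1. Output: "EOO"
Token 4: literal('B'). Output: "EOOB"
Token 5: literal('E'). Output: "EOOBE"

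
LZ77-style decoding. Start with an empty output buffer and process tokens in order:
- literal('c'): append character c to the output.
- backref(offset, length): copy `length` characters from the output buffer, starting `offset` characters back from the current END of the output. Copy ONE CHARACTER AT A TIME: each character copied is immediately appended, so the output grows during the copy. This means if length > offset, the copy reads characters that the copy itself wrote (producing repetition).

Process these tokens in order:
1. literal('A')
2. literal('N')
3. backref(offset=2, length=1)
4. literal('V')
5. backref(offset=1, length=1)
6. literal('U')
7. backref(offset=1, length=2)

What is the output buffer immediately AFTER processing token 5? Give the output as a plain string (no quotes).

Token 1: literal('A'). Output: "A"
Token 2: literal('N'). Output: "AN"
Token 3: backref(off=2, len=1). Copied 'A' from pos 0. Output: "ANA"
Token 4: literal('V'). Output: "ANAV"
Token 5: backref(off=1, len=1). Copied 'V' from pos 3. Output: "ANAVV"

Answer: ANAVV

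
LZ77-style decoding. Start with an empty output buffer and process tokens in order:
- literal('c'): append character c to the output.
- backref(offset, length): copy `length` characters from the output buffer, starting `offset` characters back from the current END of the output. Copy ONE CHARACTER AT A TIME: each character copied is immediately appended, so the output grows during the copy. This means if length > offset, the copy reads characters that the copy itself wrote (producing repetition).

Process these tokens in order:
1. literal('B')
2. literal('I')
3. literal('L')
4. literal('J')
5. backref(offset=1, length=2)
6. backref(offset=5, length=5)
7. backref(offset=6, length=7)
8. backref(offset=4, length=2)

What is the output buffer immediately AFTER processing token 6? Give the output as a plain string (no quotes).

Token 1: literal('B'). Output: "B"
Token 2: literal('I'). Output: "BI"
Token 3: literal('L'). Output: "BIL"
Token 4: literal('J'). Output: "BILJ"
Token 5: backref(off=1, len=2) (overlapping!). Copied 'JJ' from pos 3. Output: "BILJJJ"
Token 6: backref(off=5, len=5). Copied 'ILJJJ' from pos 1. Output: "BILJJJILJJJ"

Answer: BILJJJILJJJ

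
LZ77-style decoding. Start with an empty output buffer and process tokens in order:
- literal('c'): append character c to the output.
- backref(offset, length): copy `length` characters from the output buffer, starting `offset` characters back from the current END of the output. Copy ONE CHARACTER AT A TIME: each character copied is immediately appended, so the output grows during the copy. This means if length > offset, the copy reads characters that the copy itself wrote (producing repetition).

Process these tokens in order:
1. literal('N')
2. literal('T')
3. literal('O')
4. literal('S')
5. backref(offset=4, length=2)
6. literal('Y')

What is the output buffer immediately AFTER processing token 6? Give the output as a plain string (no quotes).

Token 1: literal('N'). Output: "N"
Token 2: literal('T'). Output: "NT"
Token 3: literal('O'). Output: "NTO"
Token 4: literal('S'). Output: "NTOS"
Token 5: backref(off=4, len=2). Copied 'NT' from pos 0. Output: "NTOSNT"
Token 6: literal('Y'). Output: "NTOSNTY"

Answer: NTOSNTY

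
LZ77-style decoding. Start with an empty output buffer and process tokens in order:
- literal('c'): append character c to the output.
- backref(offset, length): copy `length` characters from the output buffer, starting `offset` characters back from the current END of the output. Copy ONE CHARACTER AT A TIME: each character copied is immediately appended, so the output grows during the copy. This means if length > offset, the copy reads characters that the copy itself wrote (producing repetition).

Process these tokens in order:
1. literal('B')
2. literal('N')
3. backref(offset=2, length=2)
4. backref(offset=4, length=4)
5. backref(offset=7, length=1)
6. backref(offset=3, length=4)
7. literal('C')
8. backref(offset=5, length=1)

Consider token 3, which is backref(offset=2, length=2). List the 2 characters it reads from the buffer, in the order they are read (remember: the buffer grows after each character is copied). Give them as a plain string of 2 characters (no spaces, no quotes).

Answer: BN

Derivation:
Token 1: literal('B'). Output: "B"
Token 2: literal('N'). Output: "BN"
Token 3: backref(off=2, len=2). Buffer before: "BN" (len 2)
  byte 1: read out[0]='B', append. Buffer now: "BNB"
  byte 2: read out[1]='N', append. Buffer now: "BNBN"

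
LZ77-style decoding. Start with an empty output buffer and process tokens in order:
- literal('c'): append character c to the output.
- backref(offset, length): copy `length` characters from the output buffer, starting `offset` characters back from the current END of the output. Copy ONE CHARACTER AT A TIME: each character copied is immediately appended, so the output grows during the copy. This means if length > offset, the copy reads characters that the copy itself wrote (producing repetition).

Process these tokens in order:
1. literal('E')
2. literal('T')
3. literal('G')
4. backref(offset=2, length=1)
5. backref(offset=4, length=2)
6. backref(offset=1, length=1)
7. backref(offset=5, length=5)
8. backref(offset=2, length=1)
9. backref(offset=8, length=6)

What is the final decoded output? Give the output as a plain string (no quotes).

Answer: ETGTETTGTETTTTTGTET

Derivation:
Token 1: literal('E'). Output: "E"
Token 2: literal('T'). Output: "ET"
Token 3: literal('G'). Output: "ETG"
Token 4: backref(off=2, len=1). Copied 'T' from pos 1. Output: "ETGT"
Token 5: backref(off=4, len=2). Copied 'ET' from pos 0. Output: "ETGTET"
Token 6: backref(off=1, len=1). Copied 'T' from pos 5. Output: "ETGTETT"
Token 7: backref(off=5, len=5). Copied 'GTETT' from pos 2. Output: "ETGTETTGTETT"
Token 8: backref(off=2, len=1). Copied 'T' from pos 10. Output: "ETGTETTGTETTT"
Token 9: backref(off=8, len=6). Copied 'TTGTET' from pos 5. Output: "ETGTETTGTETTTTTGTET"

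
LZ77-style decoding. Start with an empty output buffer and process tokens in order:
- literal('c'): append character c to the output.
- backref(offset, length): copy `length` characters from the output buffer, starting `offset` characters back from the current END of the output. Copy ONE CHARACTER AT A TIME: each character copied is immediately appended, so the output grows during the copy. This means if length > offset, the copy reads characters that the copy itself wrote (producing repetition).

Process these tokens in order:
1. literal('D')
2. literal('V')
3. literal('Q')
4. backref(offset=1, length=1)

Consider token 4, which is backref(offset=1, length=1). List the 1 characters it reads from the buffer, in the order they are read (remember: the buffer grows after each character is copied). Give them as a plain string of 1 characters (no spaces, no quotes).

Token 1: literal('D'). Output: "D"
Token 2: literal('V'). Output: "DV"
Token 3: literal('Q'). Output: "DVQ"
Token 4: backref(off=1, len=1). Buffer before: "DVQ" (len 3)
  byte 1: read out[2]='Q', append. Buffer now: "DVQQ"

Answer: Q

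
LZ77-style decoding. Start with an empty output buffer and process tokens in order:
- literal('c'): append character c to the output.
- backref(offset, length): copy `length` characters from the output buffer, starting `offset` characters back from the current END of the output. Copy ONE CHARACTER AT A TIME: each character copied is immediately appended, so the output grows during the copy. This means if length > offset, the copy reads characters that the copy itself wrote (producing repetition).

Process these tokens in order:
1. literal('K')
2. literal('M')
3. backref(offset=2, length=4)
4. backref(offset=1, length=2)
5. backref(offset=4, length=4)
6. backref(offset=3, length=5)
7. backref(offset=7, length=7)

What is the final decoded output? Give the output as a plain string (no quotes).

Token 1: literal('K'). Output: "K"
Token 2: literal('M'). Output: "KM"
Token 3: backref(off=2, len=4) (overlapping!). Copied 'KMKM' from pos 0. Output: "KMKMKM"
Token 4: backref(off=1, len=2) (overlapping!). Copied 'MM' from pos 5. Output: "KMKMKMMM"
Token 5: backref(off=4, len=4). Copied 'KMMM' from pos 4. Output: "KMKMKMMMKMMM"
Token 6: backref(off=3, len=5) (overlapping!). Copied 'MMMMM' from pos 9. Output: "KMKMKMMMKMMMMMMMM"
Token 7: backref(off=7, len=7). Copied 'MMMMMMM' from pos 10. Output: "KMKMKMMMKMMMMMMMMMMMMMMM"

Answer: KMKMKMMMKMMMMMMMMMMMMMMM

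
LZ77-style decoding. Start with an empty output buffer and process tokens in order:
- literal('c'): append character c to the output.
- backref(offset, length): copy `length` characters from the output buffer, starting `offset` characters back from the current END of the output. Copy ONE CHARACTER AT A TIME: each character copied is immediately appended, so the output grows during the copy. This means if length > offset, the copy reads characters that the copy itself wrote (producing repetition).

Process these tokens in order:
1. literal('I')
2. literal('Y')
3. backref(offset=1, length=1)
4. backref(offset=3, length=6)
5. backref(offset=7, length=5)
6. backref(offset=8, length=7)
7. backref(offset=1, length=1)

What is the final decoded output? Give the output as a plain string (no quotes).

Token 1: literal('I'). Output: "I"
Token 2: literal('Y'). Output: "IY"
Token 3: backref(off=1, len=1). Copied 'Y' from pos 1. Output: "IYY"
Token 4: backref(off=3, len=6) (overlapping!). Copied 'IYYIYY' from pos 0. Output: "IYYIYYIYY"
Token 5: backref(off=7, len=5). Copied 'YIYYI' from pos 2. Output: "IYYIYYIYYYIYYI"
Token 6: backref(off=8, len=7). Copied 'IYYYIYY' from pos 6. Output: "IYYIYYIYYYIYYIIYYYIYY"
Token 7: backref(off=1, len=1). Copied 'Y' from pos 20. Output: "IYYIYYIYYYIYYIIYYYIYYY"

Answer: IYYIYYIYYYIYYIIYYYIYYY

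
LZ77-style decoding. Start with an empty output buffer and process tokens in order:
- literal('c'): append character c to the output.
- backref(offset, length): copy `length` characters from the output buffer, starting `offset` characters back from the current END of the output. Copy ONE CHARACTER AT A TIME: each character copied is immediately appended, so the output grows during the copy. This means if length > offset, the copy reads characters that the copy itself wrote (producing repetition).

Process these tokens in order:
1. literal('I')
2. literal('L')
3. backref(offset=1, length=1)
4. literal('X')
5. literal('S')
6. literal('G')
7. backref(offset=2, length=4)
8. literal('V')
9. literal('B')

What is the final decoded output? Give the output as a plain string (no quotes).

Answer: ILLXSGSGSGVB

Derivation:
Token 1: literal('I'). Output: "I"
Token 2: literal('L'). Output: "IL"
Token 3: backref(off=1, len=1). Copied 'L' from pos 1. Output: "ILL"
Token 4: literal('X'). Output: "ILLX"
Token 5: literal('S'). Output: "ILLXS"
Token 6: literal('G'). Output: "ILLXSG"
Token 7: backref(off=2, len=4) (overlapping!). Copied 'SGSG' from pos 4. Output: "ILLXSGSGSG"
Token 8: literal('V'). Output: "ILLXSGSGSGV"
Token 9: literal('B'). Output: "ILLXSGSGSGVB"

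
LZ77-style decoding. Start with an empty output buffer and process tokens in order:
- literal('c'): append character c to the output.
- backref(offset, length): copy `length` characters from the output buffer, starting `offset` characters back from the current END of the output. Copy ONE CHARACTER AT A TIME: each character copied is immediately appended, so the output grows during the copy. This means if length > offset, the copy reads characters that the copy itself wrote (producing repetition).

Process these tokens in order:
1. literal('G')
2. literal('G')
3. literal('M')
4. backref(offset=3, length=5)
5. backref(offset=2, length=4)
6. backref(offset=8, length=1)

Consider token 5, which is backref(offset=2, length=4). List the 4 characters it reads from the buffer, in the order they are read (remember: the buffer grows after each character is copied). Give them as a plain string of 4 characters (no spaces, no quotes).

Token 1: literal('G'). Output: "G"
Token 2: literal('G'). Output: "GG"
Token 3: literal('M'). Output: "GGM"
Token 4: backref(off=3, len=5) (overlapping!). Copied 'GGMGG' from pos 0. Output: "GGMGGMGG"
Token 5: backref(off=2, len=4). Buffer before: "GGMGGMGG" (len 8)
  byte 1: read out[6]='G', append. Buffer now: "GGMGGMGGG"
  byte 2: read out[7]='G', append. Buffer now: "GGMGGMGGGG"
  byte 3: read out[8]='G', append. Buffer now: "GGMGGMGGGGG"
  byte 4: read out[9]='G', append. Buffer now: "GGMGGMGGGGGG"

Answer: GGGG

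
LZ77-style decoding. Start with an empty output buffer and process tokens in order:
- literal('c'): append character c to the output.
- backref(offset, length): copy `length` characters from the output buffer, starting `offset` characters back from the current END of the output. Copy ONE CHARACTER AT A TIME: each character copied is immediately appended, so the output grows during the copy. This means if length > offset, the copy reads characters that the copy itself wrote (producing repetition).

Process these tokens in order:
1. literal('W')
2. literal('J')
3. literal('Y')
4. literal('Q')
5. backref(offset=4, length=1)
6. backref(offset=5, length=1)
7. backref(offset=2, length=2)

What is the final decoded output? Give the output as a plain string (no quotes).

Answer: WJYQWWWW

Derivation:
Token 1: literal('W'). Output: "W"
Token 2: literal('J'). Output: "WJ"
Token 3: literal('Y'). Output: "WJY"
Token 4: literal('Q'). Output: "WJYQ"
Token 5: backref(off=4, len=1). Copied 'W' from pos 0. Output: "WJYQW"
Token 6: backref(off=5, len=1). Copied 'W' from pos 0. Output: "WJYQWW"
Token 7: backref(off=2, len=2). Copied 'WW' from pos 4. Output: "WJYQWWWW"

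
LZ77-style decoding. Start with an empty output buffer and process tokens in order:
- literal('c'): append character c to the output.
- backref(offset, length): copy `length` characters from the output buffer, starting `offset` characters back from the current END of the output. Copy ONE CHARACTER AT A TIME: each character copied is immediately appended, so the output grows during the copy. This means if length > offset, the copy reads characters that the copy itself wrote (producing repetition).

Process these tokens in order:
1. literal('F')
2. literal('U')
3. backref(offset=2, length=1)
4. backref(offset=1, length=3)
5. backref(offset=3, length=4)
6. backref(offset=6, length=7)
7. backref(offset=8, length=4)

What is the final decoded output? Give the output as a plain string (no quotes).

Answer: FUFFFFFFFFFFFFFFFFFFF

Derivation:
Token 1: literal('F'). Output: "F"
Token 2: literal('U'). Output: "FU"
Token 3: backref(off=2, len=1). Copied 'F' from pos 0. Output: "FUF"
Token 4: backref(off=1, len=3) (overlapping!). Copied 'FFF' from pos 2. Output: "FUFFFF"
Token 5: backref(off=3, len=4) (overlapping!). Copied 'FFFF' from pos 3. Output: "FUFFFFFFFF"
Token 6: backref(off=6, len=7) (overlapping!). Copied 'FFFFFFF' from pos 4. Output: "FUFFFFFFFFFFFFFFF"
Token 7: backref(off=8, len=4). Copied 'FFFF' from pos 9. Output: "FUFFFFFFFFFFFFFFFFFFF"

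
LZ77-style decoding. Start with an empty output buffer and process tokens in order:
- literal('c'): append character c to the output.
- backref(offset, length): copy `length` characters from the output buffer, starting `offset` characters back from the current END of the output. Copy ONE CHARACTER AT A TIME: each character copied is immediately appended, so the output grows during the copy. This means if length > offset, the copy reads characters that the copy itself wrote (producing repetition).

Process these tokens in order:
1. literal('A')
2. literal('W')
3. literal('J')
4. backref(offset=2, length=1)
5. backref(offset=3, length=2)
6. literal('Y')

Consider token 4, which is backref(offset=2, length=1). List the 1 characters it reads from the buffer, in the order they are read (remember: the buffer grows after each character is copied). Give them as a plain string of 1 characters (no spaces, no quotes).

Answer: W

Derivation:
Token 1: literal('A'). Output: "A"
Token 2: literal('W'). Output: "AW"
Token 3: literal('J'). Output: "AWJ"
Token 4: backref(off=2, len=1). Buffer before: "AWJ" (len 3)
  byte 1: read out[1]='W', append. Buffer now: "AWJW"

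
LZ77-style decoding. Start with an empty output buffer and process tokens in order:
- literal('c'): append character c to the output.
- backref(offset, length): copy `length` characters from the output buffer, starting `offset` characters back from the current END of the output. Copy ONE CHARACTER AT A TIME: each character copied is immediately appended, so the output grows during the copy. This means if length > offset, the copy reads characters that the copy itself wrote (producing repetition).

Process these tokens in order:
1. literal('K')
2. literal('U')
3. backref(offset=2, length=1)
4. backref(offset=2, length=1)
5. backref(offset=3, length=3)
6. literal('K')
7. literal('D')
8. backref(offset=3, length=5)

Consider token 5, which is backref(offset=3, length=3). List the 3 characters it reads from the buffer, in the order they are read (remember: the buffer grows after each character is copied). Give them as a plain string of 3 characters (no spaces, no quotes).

Token 1: literal('K'). Output: "K"
Token 2: literal('U'). Output: "KU"
Token 3: backref(off=2, len=1). Copied 'K' from pos 0. Output: "KUK"
Token 4: backref(off=2, len=1). Copied 'U' from pos 1. Output: "KUKU"
Token 5: backref(off=3, len=3). Buffer before: "KUKU" (len 4)
  byte 1: read out[1]='U', append. Buffer now: "KUKUU"
  byte 2: read out[2]='K', append. Buffer now: "KUKUUK"
  byte 3: read out[3]='U', append. Buffer now: "KUKUUKU"

Answer: UKU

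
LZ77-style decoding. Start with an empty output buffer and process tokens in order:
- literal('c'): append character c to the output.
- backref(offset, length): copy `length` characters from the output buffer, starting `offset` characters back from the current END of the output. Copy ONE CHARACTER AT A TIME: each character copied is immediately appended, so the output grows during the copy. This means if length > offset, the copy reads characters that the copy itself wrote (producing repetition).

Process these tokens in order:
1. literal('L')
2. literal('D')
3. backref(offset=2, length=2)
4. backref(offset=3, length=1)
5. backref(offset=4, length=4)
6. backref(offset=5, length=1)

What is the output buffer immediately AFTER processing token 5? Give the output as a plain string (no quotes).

Token 1: literal('L'). Output: "L"
Token 2: literal('D'). Output: "LD"
Token 3: backref(off=2, len=2). Copied 'LD' from pos 0. Output: "LDLD"
Token 4: backref(off=3, len=1). Copied 'D' from pos 1. Output: "LDLDD"
Token 5: backref(off=4, len=4). Copied 'DLDD' from pos 1. Output: "LDLDDDLDD"

Answer: LDLDDDLDD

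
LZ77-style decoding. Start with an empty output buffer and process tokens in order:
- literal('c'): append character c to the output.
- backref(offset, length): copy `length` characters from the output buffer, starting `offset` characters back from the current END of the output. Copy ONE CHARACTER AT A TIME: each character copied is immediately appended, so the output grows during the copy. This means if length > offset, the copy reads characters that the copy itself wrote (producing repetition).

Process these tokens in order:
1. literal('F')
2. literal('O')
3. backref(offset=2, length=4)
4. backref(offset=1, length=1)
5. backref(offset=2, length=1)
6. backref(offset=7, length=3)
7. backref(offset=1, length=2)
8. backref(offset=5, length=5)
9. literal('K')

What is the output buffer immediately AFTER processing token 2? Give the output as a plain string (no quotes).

Token 1: literal('F'). Output: "F"
Token 2: literal('O'). Output: "FO"

Answer: FO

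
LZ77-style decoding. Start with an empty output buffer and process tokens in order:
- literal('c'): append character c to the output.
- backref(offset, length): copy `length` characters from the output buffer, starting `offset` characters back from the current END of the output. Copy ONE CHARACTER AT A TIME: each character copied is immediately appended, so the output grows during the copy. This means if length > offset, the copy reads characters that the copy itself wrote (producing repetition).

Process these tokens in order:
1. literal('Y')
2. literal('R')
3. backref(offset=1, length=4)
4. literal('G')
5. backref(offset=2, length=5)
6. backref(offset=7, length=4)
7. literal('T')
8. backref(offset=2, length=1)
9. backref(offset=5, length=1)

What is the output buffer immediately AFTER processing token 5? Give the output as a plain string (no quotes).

Token 1: literal('Y'). Output: "Y"
Token 2: literal('R'). Output: "YR"
Token 3: backref(off=1, len=4) (overlapping!). Copied 'RRRR' from pos 1. Output: "YRRRRR"
Token 4: literal('G'). Output: "YRRRRRG"
Token 5: backref(off=2, len=5) (overlapping!). Copied 'RGRGR' from pos 5. Output: "YRRRRRGRGRGR"

Answer: YRRRRRGRGRGR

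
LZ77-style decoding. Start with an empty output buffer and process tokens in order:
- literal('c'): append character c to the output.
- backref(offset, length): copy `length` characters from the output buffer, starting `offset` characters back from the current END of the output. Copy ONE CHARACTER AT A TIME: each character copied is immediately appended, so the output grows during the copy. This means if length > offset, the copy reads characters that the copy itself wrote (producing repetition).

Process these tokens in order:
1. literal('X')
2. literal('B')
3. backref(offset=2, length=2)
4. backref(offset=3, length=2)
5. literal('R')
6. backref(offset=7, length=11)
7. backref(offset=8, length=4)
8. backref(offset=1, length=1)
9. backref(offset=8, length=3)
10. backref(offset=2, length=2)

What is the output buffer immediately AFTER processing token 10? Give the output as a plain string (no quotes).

Answer: XBXBBXRXBXBBXRXBXBBBXRRBXBXB

Derivation:
Token 1: literal('X'). Output: "X"
Token 2: literal('B'). Output: "XB"
Token 3: backref(off=2, len=2). Copied 'XB' from pos 0. Output: "XBXB"
Token 4: backref(off=3, len=2). Copied 'BX' from pos 1. Output: "XBXBBX"
Token 5: literal('R'). Output: "XBXBBXR"
Token 6: backref(off=7, len=11) (overlapping!). Copied 'XBXBBXRXBXB' from pos 0. Output: "XBXBBXRXBXBBXRXBXB"
Token 7: backref(off=8, len=4). Copied 'BBXR' from pos 10. Output: "XBXBBXRXBXBBXRXBXBBBXR"
Token 8: backref(off=1, len=1). Copied 'R' from pos 21. Output: "XBXBBXRXBXBBXRXBXBBBXRR"
Token 9: backref(off=8, len=3). Copied 'BXB' from pos 15. Output: "XBXBBXRXBXBBXRXBXBBBXRRBXB"
Token 10: backref(off=2, len=2). Copied 'XB' from pos 24. Output: "XBXBBXRXBXBBXRXBXBBBXRRBXBXB"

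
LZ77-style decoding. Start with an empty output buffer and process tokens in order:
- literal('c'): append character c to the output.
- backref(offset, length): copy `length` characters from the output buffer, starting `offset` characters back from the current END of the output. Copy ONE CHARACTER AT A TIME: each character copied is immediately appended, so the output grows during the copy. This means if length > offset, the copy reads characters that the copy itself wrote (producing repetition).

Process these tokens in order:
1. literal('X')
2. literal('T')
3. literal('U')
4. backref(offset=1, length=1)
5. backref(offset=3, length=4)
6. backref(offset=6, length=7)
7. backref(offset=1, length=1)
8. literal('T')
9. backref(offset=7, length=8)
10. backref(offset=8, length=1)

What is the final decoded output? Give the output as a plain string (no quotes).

Answer: XTUUTUUTUUTUUTUUTTUUTUUTTT

Derivation:
Token 1: literal('X'). Output: "X"
Token 2: literal('T'). Output: "XT"
Token 3: literal('U'). Output: "XTU"
Token 4: backref(off=1, len=1). Copied 'U' from pos 2. Output: "XTUU"
Token 5: backref(off=3, len=4) (overlapping!). Copied 'TUUT' from pos 1. Output: "XTUUTUUT"
Token 6: backref(off=6, len=7) (overlapping!). Copied 'UUTUUTU' from pos 2. Output: "XTUUTUUTUUTUUTU"
Token 7: backref(off=1, len=1). Copied 'U' from pos 14. Output: "XTUUTUUTUUTUUTUU"
Token 8: literal('T'). Output: "XTUUTUUTUUTUUTUUT"
Token 9: backref(off=7, len=8) (overlapping!). Copied 'TUUTUUTT' from pos 10. Output: "XTUUTUUTUUTUUTUUTTUUTUUTT"
Token 10: backref(off=8, len=1). Copied 'T' from pos 17. Output: "XTUUTUUTUUTUUTUUTTUUTUUTTT"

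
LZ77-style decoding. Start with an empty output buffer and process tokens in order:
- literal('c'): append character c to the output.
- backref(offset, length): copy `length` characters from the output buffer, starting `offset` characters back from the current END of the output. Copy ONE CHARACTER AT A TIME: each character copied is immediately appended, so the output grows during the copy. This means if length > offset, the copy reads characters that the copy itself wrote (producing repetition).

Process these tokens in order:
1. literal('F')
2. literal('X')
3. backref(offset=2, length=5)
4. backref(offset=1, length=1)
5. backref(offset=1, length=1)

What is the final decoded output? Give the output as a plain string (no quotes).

Answer: FXFXFXFFF

Derivation:
Token 1: literal('F'). Output: "F"
Token 2: literal('X'). Output: "FX"
Token 3: backref(off=2, len=5) (overlapping!). Copied 'FXFXF' from pos 0. Output: "FXFXFXF"
Token 4: backref(off=1, len=1). Copied 'F' from pos 6. Output: "FXFXFXFF"
Token 5: backref(off=1, len=1). Copied 'F' from pos 7. Output: "FXFXFXFFF"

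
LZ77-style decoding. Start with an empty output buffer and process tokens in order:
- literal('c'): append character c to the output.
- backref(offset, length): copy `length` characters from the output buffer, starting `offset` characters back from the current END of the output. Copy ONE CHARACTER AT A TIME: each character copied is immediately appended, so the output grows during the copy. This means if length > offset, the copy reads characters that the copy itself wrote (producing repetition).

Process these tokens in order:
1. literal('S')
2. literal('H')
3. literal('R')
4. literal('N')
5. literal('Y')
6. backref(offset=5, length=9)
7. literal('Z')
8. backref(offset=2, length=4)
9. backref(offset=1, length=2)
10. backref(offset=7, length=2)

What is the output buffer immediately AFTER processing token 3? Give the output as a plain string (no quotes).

Answer: SHR

Derivation:
Token 1: literal('S'). Output: "S"
Token 2: literal('H'). Output: "SH"
Token 3: literal('R'). Output: "SHR"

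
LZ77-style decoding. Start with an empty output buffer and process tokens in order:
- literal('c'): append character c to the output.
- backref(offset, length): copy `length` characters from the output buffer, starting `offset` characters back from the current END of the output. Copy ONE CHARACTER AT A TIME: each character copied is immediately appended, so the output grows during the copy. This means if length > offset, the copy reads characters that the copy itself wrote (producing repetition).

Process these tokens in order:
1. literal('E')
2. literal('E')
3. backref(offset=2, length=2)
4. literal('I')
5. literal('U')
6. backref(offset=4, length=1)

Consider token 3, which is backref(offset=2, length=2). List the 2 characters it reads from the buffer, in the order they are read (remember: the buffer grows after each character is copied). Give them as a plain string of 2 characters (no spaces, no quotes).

Token 1: literal('E'). Output: "E"
Token 2: literal('E'). Output: "EE"
Token 3: backref(off=2, len=2). Buffer before: "EE" (len 2)
  byte 1: read out[0]='E', append. Buffer now: "EEE"
  byte 2: read out[1]='E', append. Buffer now: "EEEE"

Answer: EE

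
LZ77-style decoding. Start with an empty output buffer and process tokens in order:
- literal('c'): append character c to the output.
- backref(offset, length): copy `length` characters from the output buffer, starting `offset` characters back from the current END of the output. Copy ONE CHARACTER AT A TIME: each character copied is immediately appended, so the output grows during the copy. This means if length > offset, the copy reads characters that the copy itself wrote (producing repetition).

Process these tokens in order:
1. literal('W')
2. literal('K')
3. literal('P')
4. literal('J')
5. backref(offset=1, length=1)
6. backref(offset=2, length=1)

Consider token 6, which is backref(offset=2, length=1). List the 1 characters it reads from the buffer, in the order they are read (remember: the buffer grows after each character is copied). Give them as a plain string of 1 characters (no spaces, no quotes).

Token 1: literal('W'). Output: "W"
Token 2: literal('K'). Output: "WK"
Token 3: literal('P'). Output: "WKP"
Token 4: literal('J'). Output: "WKPJ"
Token 5: backref(off=1, len=1). Copied 'J' from pos 3. Output: "WKPJJ"
Token 6: backref(off=2, len=1). Buffer before: "WKPJJ" (len 5)
  byte 1: read out[3]='J', append. Buffer now: "WKPJJJ"

Answer: J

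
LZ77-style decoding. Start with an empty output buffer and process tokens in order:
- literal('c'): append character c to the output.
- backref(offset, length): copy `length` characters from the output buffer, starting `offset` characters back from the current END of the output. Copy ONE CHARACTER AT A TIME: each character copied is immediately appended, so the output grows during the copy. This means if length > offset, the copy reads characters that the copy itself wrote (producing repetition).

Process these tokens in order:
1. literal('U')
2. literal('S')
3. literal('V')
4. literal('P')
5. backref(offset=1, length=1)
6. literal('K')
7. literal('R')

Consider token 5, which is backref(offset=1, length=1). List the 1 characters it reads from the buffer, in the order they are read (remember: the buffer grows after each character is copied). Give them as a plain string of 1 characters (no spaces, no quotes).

Answer: P

Derivation:
Token 1: literal('U'). Output: "U"
Token 2: literal('S'). Output: "US"
Token 3: literal('V'). Output: "USV"
Token 4: literal('P'). Output: "USVP"
Token 5: backref(off=1, len=1). Buffer before: "USVP" (len 4)
  byte 1: read out[3]='P', append. Buffer now: "USVPP"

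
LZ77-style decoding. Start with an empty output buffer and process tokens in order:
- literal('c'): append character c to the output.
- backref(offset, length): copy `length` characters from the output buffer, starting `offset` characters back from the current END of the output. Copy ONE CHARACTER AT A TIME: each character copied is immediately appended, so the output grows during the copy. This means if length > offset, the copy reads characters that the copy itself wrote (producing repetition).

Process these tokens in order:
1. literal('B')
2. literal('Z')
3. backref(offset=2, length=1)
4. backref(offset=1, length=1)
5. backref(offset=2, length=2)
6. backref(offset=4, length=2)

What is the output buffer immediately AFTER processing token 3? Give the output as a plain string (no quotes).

Answer: BZB

Derivation:
Token 1: literal('B'). Output: "B"
Token 2: literal('Z'). Output: "BZ"
Token 3: backref(off=2, len=1). Copied 'B' from pos 0. Output: "BZB"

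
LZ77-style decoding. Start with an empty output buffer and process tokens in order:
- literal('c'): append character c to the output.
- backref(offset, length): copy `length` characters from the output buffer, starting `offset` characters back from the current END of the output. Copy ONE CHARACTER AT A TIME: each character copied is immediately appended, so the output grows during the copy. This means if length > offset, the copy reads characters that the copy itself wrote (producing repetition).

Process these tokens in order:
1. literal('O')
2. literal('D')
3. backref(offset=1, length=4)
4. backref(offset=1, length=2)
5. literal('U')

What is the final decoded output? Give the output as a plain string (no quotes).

Answer: ODDDDDDDU

Derivation:
Token 1: literal('O'). Output: "O"
Token 2: literal('D'). Output: "OD"
Token 3: backref(off=1, len=4) (overlapping!). Copied 'DDDD' from pos 1. Output: "ODDDDD"
Token 4: backref(off=1, len=2) (overlapping!). Copied 'DD' from pos 5. Output: "ODDDDDDD"
Token 5: literal('U'). Output: "ODDDDDDDU"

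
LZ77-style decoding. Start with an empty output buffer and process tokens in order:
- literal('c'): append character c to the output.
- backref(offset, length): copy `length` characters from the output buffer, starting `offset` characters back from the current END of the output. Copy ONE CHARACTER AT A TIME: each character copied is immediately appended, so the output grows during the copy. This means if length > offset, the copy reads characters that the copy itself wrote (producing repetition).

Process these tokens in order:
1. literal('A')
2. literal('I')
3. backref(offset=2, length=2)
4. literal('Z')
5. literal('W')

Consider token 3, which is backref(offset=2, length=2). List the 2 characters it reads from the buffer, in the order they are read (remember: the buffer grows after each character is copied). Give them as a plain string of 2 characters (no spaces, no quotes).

Answer: AI

Derivation:
Token 1: literal('A'). Output: "A"
Token 2: literal('I'). Output: "AI"
Token 3: backref(off=2, len=2). Buffer before: "AI" (len 2)
  byte 1: read out[0]='A', append. Buffer now: "AIA"
  byte 2: read out[1]='I', append. Buffer now: "AIAI"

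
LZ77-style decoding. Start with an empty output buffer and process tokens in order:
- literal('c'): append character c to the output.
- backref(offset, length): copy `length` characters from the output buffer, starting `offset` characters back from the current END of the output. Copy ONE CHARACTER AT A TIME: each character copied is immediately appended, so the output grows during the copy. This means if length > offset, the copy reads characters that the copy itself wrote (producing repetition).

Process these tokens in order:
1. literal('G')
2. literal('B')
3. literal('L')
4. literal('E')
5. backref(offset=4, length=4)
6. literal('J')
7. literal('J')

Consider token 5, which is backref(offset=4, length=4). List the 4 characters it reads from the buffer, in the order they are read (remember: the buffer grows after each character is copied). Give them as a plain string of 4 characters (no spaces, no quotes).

Answer: GBLE

Derivation:
Token 1: literal('G'). Output: "G"
Token 2: literal('B'). Output: "GB"
Token 3: literal('L'). Output: "GBL"
Token 4: literal('E'). Output: "GBLE"
Token 5: backref(off=4, len=4). Buffer before: "GBLE" (len 4)
  byte 1: read out[0]='G', append. Buffer now: "GBLEG"
  byte 2: read out[1]='B', append. Buffer now: "GBLEGB"
  byte 3: read out[2]='L', append. Buffer now: "GBLEGBL"
  byte 4: read out[3]='E', append. Buffer now: "GBLEGBLE"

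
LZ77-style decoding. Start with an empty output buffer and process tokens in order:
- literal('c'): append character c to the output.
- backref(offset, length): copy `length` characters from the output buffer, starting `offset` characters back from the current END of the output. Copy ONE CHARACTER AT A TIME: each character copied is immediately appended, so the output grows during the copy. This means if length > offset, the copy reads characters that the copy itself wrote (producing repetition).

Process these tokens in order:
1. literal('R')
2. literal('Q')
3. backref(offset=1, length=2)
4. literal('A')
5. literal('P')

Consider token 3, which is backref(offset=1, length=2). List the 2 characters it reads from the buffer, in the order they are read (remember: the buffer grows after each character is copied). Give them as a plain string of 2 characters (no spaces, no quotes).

Answer: QQ

Derivation:
Token 1: literal('R'). Output: "R"
Token 2: literal('Q'). Output: "RQ"
Token 3: backref(off=1, len=2). Buffer before: "RQ" (len 2)
  byte 1: read out[1]='Q', append. Buffer now: "RQQ"
  byte 2: read out[2]='Q', append. Buffer now: "RQQQ"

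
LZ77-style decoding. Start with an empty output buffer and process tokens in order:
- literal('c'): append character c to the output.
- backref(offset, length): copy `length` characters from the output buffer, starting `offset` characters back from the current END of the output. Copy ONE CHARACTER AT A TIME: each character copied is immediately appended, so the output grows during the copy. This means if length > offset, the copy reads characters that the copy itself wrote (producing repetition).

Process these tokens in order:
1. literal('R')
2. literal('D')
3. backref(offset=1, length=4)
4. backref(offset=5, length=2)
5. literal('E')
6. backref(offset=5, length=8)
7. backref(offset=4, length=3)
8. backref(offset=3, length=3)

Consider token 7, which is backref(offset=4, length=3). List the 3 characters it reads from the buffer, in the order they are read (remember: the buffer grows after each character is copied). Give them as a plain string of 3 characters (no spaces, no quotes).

Answer: EDD

Derivation:
Token 1: literal('R'). Output: "R"
Token 2: literal('D'). Output: "RD"
Token 3: backref(off=1, len=4) (overlapping!). Copied 'DDDD' from pos 1. Output: "RDDDDD"
Token 4: backref(off=5, len=2). Copied 'DD' from pos 1. Output: "RDDDDDDD"
Token 5: literal('E'). Output: "RDDDDDDDE"
Token 6: backref(off=5, len=8) (overlapping!). Copied 'DDDDEDDD' from pos 4. Output: "RDDDDDDDEDDDDEDDD"
Token 7: backref(off=4, len=3). Buffer before: "RDDDDDDDEDDDDEDDD" (len 17)
  byte 1: read out[13]='E', append. Buffer now: "RDDDDDDDEDDDDEDDDE"
  byte 2: read out[14]='D', append. Buffer now: "RDDDDDDDEDDDDEDDDED"
  byte 3: read out[15]='D', append. Buffer now: "RDDDDDDDEDDDDEDDDEDD"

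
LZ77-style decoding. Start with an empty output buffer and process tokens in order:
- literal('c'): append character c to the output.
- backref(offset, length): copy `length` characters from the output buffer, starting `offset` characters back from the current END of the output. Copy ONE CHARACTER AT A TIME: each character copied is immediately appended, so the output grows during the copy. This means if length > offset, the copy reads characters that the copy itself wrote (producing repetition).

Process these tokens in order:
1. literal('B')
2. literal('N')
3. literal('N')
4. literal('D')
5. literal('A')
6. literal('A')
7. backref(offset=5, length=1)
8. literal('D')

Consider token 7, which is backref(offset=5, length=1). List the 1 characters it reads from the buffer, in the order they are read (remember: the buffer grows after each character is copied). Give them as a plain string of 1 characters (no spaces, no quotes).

Token 1: literal('B'). Output: "B"
Token 2: literal('N'). Output: "BN"
Token 3: literal('N'). Output: "BNN"
Token 4: literal('D'). Output: "BNND"
Token 5: literal('A'). Output: "BNNDA"
Token 6: literal('A'). Output: "BNNDAA"
Token 7: backref(off=5, len=1). Buffer before: "BNNDAA" (len 6)
  byte 1: read out[1]='N', append. Buffer now: "BNNDAAN"

Answer: N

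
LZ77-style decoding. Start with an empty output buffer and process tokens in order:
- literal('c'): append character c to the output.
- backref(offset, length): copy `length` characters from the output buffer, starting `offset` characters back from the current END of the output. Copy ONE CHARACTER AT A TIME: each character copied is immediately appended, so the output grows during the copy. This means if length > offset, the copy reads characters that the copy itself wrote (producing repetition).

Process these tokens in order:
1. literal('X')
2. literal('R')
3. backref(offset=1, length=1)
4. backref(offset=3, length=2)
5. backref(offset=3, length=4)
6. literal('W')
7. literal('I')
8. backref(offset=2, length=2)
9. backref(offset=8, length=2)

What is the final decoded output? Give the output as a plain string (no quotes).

Answer: XRRXRRXRRWIWIRX

Derivation:
Token 1: literal('X'). Output: "X"
Token 2: literal('R'). Output: "XR"
Token 3: backref(off=1, len=1). Copied 'R' from pos 1. Output: "XRR"
Token 4: backref(off=3, len=2). Copied 'XR' from pos 0. Output: "XRRXR"
Token 5: backref(off=3, len=4) (overlapping!). Copied 'RXRR' from pos 2. Output: "XRRXRRXRR"
Token 6: literal('W'). Output: "XRRXRRXRRW"
Token 7: literal('I'). Output: "XRRXRRXRRWI"
Token 8: backref(off=2, len=2). Copied 'WI' from pos 9. Output: "XRRXRRXRRWIWI"
Token 9: backref(off=8, len=2). Copied 'RX' from pos 5. Output: "XRRXRRXRRWIWIRX"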